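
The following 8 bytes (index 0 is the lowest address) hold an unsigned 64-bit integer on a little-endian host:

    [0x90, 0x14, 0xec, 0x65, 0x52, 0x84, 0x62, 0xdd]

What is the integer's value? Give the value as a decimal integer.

Little-endian stores the least-significant byte at the lowest address.
Reassemble most-significant byte first: DD 62 84 52 65 EC 14 90 → 0xDD62845265EC1490.
0xDD62845265EC1490 = 15952458319531873424.

15952458319531873424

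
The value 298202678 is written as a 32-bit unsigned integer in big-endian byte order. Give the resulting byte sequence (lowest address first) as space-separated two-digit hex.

298202678 in hexadecimal, padded to 32 bits, is 0x11C63636.
Split into bytes (most-significant first): 11 C6 36 36.
Big-endian stores the most-significant byte at the lowest address.
So the memory order matches the most-significant-first order: 11 C6 36 36.

11 C6 36 36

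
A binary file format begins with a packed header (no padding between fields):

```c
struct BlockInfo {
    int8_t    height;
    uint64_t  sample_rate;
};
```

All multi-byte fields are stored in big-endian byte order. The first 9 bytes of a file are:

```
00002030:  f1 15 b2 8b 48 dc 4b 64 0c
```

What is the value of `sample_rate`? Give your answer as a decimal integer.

1563465165700817932

`sample_rate` follows `height` (1 byte), so it starts at byte offset 1 and occupies 8 bytes.
Bytes at offsets 1..8: 15 B2 8B 48 DC 4B 64 0C.
Big-endian: lowest address holds the most-significant byte.
The bytes are already most-significant first: 0x15B28B48DC4B640C.
0x15B28B48DC4B640C = 1563465165700817932.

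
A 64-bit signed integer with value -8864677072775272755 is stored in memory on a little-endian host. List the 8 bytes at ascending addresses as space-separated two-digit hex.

CD 26 AE 5C 2B 57 FA 84

Two's complement of -8864677072775272755 in 64 bits: 8864677072775272755 = 0x7B05A8D4A351D933; invert → 0x84FA572B5CAE26CC; add 1 → 0x84FA572B5CAE26CD.
Split into bytes (most-significant first): 84 FA 57 2B 5C AE 26 CD.
Little-endian: lowest address holds the least-significant byte.
So at ascending addresses the bytes are CD 26 AE 5C 2B 57 FA 84.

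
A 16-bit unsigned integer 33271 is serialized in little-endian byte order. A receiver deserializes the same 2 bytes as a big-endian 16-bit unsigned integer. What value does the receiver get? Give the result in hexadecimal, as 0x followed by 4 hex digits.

33271 in 16-bit hexadecimal is 0x81F7.
Stored little-endian, the bytes at ascending addresses are F7 81.
Read back as big-endian, the last byte is least significant, giving 0xF781.

0xF781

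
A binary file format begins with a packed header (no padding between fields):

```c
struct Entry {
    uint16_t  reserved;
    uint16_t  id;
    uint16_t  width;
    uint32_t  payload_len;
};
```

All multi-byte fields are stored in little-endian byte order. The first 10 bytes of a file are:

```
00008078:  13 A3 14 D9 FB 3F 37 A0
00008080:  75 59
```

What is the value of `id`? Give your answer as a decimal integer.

55572

`id` follows `reserved` (2 bytes), so it starts at byte offset 2 and occupies 2 bytes.
Bytes at offsets 2..3: 14 D9.
Little-endian: lowest address holds the least-significant byte.
Reassemble most-significant byte first: D9 14 → 0xD914.
0xD914 = 55572.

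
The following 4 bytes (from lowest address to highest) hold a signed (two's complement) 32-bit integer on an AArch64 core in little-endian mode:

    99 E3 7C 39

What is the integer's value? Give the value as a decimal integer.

964486041

In little-endian order the low byte comes first in memory.
Reassemble most-significant byte first: 39 7C E3 99 → 0x397CE399.
0x397CE399 = 964486041.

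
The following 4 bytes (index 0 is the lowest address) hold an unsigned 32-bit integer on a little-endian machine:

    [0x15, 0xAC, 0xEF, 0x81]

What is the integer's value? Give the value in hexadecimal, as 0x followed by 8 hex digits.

0x81EFAC15

Little-endian stores the least-significant byte at the lowest address.
Reassemble most-significant byte first: 81 EF AC 15 → 0x81EFAC15.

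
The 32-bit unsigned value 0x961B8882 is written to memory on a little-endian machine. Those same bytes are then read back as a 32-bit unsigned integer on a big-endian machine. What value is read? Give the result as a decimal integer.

Stored little-endian, the bytes at ascending addresses are 82 88 1B 96.
Read back as big-endian, the last byte is least significant, giving 0x82881B96.
0x82881B96 = 2189958038.

2189958038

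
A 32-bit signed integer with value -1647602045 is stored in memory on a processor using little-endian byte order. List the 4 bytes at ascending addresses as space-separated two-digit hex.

Two's complement of -1647602045 in 32 bits: 1647602045 = 0x6234697D; invert → 0x9DCB9682; add 1 → 0x9DCB9683.
Split into bytes (most-significant first): 9D CB 96 83.
Little-endian stores the least-significant byte at the lowest address.
So at ascending addresses the bytes are 83 96 CB 9D.

83 96 CB 9D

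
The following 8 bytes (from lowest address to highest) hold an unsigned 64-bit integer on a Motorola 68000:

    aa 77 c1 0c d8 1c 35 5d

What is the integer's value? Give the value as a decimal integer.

12283498769585812829

Big-endian: lowest address holds the most-significant byte.
The bytes are already most-significant first: 0xAA77C10CD81C355D.
0xAA77C10CD81C355D = 12283498769585812829.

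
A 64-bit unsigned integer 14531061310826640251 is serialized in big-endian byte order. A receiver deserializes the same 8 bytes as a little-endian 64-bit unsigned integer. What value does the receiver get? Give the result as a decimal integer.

8895522929324042441

14531061310826640251 in 64-bit hexadecimal is 0xC9A8B345F93E737B.
Stored big-endian, the bytes at ascending addresses are C9 A8 B3 45 F9 3E 73 7B.
Read back as little-endian, the first byte is least significant, giving 0x7B733EF945B3A8C9.
0x7B733EF945B3A8C9 = 8895522929324042441.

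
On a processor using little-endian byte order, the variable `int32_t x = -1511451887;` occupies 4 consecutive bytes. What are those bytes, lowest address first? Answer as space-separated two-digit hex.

Two's complement of -1511451887 in 32 bits: 1511451887 = 0x5A16ECEF; invert → 0xA5E91310; add 1 → 0xA5E91311.
Split into bytes (most-significant first): A5 E9 13 11.
Little-endian stores the least-significant byte at the lowest address.
So at ascending addresses the bytes are 11 13 E9 A5.

11 13 E9 A5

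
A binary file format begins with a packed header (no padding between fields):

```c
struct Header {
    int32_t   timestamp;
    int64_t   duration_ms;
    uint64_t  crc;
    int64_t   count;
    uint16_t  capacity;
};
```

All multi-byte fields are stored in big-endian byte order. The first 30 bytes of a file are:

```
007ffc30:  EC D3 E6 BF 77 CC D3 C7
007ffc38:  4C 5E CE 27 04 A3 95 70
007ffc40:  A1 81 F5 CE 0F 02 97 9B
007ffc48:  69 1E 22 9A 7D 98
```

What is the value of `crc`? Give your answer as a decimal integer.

`crc` follows `timestamp` (4 B), `duration_ms` (8 B), so it starts at offset 4 + 8 = 12 and occupies 8 bytes.
Bytes at offsets 12..19: 04 A3 95 70 A1 81 F5 CE.
Big-endian: lowest address holds the most-significant byte.
The bytes are already most-significant first: 0x04A39570A181F5CE.
0x04A39570A181F5CE = 334275108334073294.

334275108334073294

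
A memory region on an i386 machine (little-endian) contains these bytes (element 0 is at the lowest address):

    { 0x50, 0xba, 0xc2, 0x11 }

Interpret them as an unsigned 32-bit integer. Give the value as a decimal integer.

In little-endian order the low byte comes first in memory.
Reassemble most-significant byte first: 11 C2 BA 50 → 0x11C2BA50.
0x11C2BA50 = 297974352.

297974352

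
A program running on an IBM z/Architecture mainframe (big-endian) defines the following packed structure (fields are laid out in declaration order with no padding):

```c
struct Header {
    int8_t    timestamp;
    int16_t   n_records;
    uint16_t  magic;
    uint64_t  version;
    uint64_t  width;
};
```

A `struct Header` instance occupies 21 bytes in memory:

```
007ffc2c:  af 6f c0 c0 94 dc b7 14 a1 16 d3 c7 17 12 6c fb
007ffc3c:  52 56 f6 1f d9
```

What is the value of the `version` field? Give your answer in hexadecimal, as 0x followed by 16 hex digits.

`version` follows `timestamp` (1 B), `n_records` (2 B), `magic` (2 B), so it starts at offset 1 + 2 + 2 = 5 and occupies 8 bytes.
Bytes at offsets 5..12: DC B7 14 A1 16 D3 C7 17.
Big-endian stores the most-significant byte at the lowest address.
The bytes are already most-significant first: 0xDCB714A116D3C717.

0xDCB714A116D3C717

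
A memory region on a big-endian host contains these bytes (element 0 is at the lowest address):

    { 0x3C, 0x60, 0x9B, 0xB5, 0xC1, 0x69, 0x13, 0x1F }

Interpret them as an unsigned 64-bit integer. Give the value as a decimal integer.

4350648444976173855

Big-endian: lowest address holds the most-significant byte.
The bytes are already most-significant first: 0x3C609BB5C169131F.
0x3C609BB5C169131F = 4350648444976173855.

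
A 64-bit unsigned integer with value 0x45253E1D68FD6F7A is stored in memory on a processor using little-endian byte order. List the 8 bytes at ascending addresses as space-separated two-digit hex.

Split into bytes (most-significant first): 45 25 3E 1D 68 FD 6F 7A.
Little-endian: lowest address holds the least-significant byte.
So at ascending addresses the bytes are 7A 6F FD 68 1D 3E 25 45.

7A 6F FD 68 1D 3E 25 45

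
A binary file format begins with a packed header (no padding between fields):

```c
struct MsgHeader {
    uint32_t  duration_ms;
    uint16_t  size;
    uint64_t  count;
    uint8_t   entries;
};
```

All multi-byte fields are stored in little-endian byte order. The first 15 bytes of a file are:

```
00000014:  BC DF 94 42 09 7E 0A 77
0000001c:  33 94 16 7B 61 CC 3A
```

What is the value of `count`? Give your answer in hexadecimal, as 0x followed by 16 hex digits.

`count` follows `duration_ms` (4 B), `size` (2 B), so it starts at offset 4 + 2 = 6 and occupies 8 bytes.
Bytes at offsets 6..13: 0A 77 33 94 16 7B 61 CC.
In little-endian order the low byte comes first in memory.
Reassemble most-significant byte first: CC 61 7B 16 94 33 77 0A → 0xCC617B169433770A.

0xCC617B169433770A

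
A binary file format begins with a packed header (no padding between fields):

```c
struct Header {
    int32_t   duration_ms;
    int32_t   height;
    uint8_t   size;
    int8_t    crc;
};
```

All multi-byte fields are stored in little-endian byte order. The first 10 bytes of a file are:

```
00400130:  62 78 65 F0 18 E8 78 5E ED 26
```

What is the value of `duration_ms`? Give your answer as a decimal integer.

`duration_ms` is the first field, at byte offset 0, occupying 4 bytes.
Bytes at offsets 0..3: 62 78 65 F0.
Little-endian: lowest address holds the least-significant byte.
Reassemble most-significant byte first: F0 65 78 62 → 0xF0657862.
Top bit is set, so as a signed 32-bit value this is 0xF0657862 − 2^32 = -261785502.

-261785502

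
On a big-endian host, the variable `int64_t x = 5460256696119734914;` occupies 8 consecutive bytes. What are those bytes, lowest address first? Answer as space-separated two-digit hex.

5460256696119734914 in hexadecimal, padded to 64 bits, is 0x4BC6BA8912AA3282.
Split into bytes (most-significant first): 4B C6 BA 89 12 AA 32 82.
Big-endian: lowest address holds the most-significant byte.
So the memory order matches the most-significant-first order: 4B C6 BA 89 12 AA 32 82.

4B C6 BA 89 12 AA 32 82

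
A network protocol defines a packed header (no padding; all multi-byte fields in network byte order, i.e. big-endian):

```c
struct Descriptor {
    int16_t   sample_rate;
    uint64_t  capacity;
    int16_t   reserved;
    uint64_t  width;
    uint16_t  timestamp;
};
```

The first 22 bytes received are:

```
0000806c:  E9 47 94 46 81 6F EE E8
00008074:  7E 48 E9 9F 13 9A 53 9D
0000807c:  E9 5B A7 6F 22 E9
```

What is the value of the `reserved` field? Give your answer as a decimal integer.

-5729

`reserved` follows `sample_rate` (2 B), `capacity` (8 B), so it starts at offset 2 + 8 = 10 and occupies 2 bytes.
Bytes at offsets 10..11: E9 9F.
Big-endian stores the most-significant byte at the lowest address.
The bytes are already most-significant first: 0xE99F.
Top bit is set, so as a signed 16-bit value this is 0xE99F − 2^16 = -5729.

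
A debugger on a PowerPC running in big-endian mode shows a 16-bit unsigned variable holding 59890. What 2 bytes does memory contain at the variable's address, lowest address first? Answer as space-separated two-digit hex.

E9 F2

59890 in hexadecimal, padded to 16 bits, is 0xE9F2.
Split into bytes (most-significant first): E9 F2.
Big-endian stores the most-significant byte at the lowest address.
So the memory order matches the most-significant-first order: E9 F2.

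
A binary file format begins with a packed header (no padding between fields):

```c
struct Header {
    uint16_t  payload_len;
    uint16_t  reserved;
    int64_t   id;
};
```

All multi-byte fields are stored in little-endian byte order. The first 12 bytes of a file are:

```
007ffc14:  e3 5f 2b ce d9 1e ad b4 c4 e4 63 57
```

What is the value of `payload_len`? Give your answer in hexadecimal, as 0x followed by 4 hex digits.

`payload_len` is the first field, at byte offset 0, occupying 2 bytes.
Bytes at offsets 0..1: E3 5F.
In little-endian order the low byte comes first in memory.
Reassemble most-significant byte first: 5F E3 → 0x5FE3.

0x5FE3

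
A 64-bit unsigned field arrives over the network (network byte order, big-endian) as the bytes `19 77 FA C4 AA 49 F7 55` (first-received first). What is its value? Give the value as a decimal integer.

1835211095754274645

Big-endian stores the most-significant byte at the lowest address.
The bytes are already most-significant first: 0x1977FAC4AA49F755.
0x1977FAC4AA49F755 = 1835211095754274645.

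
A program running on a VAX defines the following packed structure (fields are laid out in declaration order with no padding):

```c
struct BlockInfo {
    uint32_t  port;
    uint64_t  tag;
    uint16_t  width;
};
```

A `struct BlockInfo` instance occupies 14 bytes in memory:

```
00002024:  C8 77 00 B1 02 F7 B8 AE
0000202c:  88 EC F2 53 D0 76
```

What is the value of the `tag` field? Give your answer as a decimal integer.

`tag` follows `port` (4 bytes), so it starts at byte offset 4 and occupies 8 bytes.
Bytes at offsets 4..11: 02 F7 B8 AE 88 EC F2 53.
Little-endian: lowest address holds the least-significant byte.
Reassemble most-significant byte first: 53 F2 EC 88 AE B8 F7 02 → 0x53F2EC88AEB8F702.
0x53F2EC88AEB8F702 = 6049157321303062274.

6049157321303062274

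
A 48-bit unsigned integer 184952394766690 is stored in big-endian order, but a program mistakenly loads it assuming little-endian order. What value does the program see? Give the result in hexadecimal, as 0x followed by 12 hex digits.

184952394766690 in 48-bit hexadecimal is 0xA83695CA5962.
Stored big-endian, the bytes at ascending addresses are A8 36 95 CA 59 62.
Read back as little-endian, the first byte is least significant, giving 0x6259CA9536A8.

0x6259CA9536A8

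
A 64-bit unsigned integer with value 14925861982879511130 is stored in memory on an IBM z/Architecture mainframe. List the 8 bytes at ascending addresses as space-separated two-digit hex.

14925861982879511130 in hexadecimal, padded to 64 bits, is 0xCF235064900A725A.
Split into bytes (most-significant first): CF 23 50 64 90 0A 72 5A.
Big-endian stores the most-significant byte at the lowest address.
So the memory order matches the most-significant-first order: CF 23 50 64 90 0A 72 5A.

CF 23 50 64 90 0A 72 5A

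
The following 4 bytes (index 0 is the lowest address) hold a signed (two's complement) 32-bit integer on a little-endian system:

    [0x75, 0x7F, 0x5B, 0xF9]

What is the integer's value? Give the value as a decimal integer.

Little-endian: lowest address holds the least-significant byte.
Reassemble most-significant byte first: F9 5B 7F 75 → 0xF95B7F75.
Top bit is set, so as a signed 32-bit value this is 0xF95B7F75 − 2^32 = -111444107.

-111444107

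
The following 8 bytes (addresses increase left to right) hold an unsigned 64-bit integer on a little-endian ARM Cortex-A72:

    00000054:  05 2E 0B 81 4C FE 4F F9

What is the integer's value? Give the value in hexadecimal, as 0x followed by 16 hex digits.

0xF94FFE4C810B2E05

Little-endian stores the least-significant byte at the lowest address.
Reassemble most-significant byte first: F9 4F FE 4C 81 0B 2E 05 → 0xF94FFE4C810B2E05.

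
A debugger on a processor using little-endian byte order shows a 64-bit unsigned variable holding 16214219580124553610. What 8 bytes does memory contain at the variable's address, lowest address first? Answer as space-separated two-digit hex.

16214219580124553610 in hexadecimal, padded to 64 bits, is 0xE1047ACD2F81E18A.
Split into bytes (most-significant first): E1 04 7A CD 2F 81 E1 8A.
Little-endian: lowest address holds the least-significant byte.
So at ascending addresses the bytes are 8A E1 81 2F CD 7A 04 E1.

8A E1 81 2F CD 7A 04 E1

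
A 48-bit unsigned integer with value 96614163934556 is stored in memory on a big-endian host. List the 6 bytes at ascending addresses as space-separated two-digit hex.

96614163934556 in hexadecimal, padded to 48 bits, is 0x57DEBCEBED5C.
Split into bytes (most-significant first): 57 DE BC EB ED 5C.
Big-endian stores the most-significant byte at the lowest address.
So the memory order matches the most-significant-first order: 57 DE BC EB ED 5C.

57 DE BC EB ED 5C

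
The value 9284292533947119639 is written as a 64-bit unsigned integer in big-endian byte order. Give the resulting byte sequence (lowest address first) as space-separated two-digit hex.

80 D8 6E DE 8C BA B8 17

9284292533947119639 in hexadecimal, padded to 64 bits, is 0x80D86EDE8CBAB817.
Split into bytes (most-significant first): 80 D8 6E DE 8C BA B8 17.
Big-endian: lowest address holds the most-significant byte.
So the memory order matches the most-significant-first order: 80 D8 6E DE 8C BA B8 17.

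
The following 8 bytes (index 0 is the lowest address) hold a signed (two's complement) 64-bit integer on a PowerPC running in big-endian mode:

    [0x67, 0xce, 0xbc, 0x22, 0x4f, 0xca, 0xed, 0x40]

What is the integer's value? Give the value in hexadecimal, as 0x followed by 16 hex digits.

Big-endian: lowest address holds the most-significant byte.
The bytes are already most-significant first: 0x67CEBC224FCAED40.

0x67CEBC224FCAED40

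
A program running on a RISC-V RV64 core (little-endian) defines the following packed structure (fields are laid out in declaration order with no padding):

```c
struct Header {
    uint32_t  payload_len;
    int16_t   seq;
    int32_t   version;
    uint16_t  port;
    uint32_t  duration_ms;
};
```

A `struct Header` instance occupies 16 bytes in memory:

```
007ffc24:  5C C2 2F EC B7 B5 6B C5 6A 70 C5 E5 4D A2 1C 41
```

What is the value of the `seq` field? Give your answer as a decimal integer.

-19017

`seq` follows `payload_len` (4 bytes), so it starts at byte offset 4 and occupies 2 bytes.
Bytes at offsets 4..5: B7 B5.
In little-endian order the low byte comes first in memory.
Reassemble most-significant byte first: B5 B7 → 0xB5B7.
Top bit is set, so as a signed 16-bit value this is 0xB5B7 − 2^16 = -19017.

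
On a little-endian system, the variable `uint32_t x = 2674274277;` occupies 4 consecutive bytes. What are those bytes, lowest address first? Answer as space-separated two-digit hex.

E5 2F 66 9F

2674274277 in hexadecimal, padded to 32 bits, is 0x9F662FE5.
Split into bytes (most-significant first): 9F 66 2F E5.
Little-endian: lowest address holds the least-significant byte.
So at ascending addresses the bytes are E5 2F 66 9F.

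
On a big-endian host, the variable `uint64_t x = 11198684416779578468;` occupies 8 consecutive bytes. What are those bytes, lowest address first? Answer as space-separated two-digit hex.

9B 69 B8 24 D5 D9 6C 64

11198684416779578468 in hexadecimal, padded to 64 bits, is 0x9B69B824D5D96C64.
Split into bytes (most-significant first): 9B 69 B8 24 D5 D9 6C 64.
Big-endian stores the most-significant byte at the lowest address.
So the memory order matches the most-significant-first order: 9B 69 B8 24 D5 D9 6C 64.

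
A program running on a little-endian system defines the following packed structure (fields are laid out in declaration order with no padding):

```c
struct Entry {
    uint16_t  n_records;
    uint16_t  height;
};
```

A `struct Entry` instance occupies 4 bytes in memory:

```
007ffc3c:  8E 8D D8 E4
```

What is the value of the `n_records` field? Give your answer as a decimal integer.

`n_records` is the first field, at byte offset 0, occupying 2 bytes.
Bytes at offsets 0..1: 8E 8D.
Little-endian: lowest address holds the least-significant byte.
Reassemble most-significant byte first: 8D 8E → 0x8D8E.
0x8D8E = 36238.

36238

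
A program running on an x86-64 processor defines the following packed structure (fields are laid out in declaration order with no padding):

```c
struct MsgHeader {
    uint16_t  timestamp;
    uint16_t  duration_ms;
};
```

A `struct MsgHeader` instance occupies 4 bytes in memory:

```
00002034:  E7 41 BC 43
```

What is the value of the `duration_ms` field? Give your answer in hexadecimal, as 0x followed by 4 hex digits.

`duration_ms` follows `timestamp` (2 bytes), so it starts at byte offset 2 and occupies 2 bytes.
Bytes at offsets 2..3: BC 43.
Little-endian: lowest address holds the least-significant byte.
Reassemble most-significant byte first: 43 BC → 0x43BC.

0x43BC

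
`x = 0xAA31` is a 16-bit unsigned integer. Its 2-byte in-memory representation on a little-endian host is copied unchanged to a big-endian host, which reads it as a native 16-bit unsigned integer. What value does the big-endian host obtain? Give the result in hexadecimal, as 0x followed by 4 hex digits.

0x31AA

Stored little-endian, the bytes at ascending addresses are 31 AA.
Read back as big-endian, the last byte is least significant, giving 0x31AA.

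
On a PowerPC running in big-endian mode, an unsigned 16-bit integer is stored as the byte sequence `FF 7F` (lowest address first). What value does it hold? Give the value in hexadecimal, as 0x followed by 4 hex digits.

In big-endian order the high byte comes first in memory.
The bytes are already most-significant first: 0xFF7F.

0xFF7F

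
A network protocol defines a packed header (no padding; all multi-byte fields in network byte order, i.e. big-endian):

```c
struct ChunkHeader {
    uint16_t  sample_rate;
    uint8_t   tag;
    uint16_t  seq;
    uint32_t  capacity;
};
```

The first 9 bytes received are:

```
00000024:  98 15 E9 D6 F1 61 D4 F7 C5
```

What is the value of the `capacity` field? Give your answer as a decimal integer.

1641347013

`capacity` follows `sample_rate` (2 B), `tag` (1 B), `seq` (2 B), so it starts at offset 2 + 1 + 2 = 5 and occupies 4 bytes.
Bytes at offsets 5..8: 61 D4 F7 C5.
Big-endian: lowest address holds the most-significant byte.
The bytes are already most-significant first: 0x61D4F7C5.
0x61D4F7C5 = 1641347013.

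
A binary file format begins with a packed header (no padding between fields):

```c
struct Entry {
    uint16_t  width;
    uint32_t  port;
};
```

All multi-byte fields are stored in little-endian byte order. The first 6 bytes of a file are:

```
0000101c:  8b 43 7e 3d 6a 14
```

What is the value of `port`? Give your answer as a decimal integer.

342506878

`port` follows `width` (2 bytes), so it starts at byte offset 2 and occupies 4 bytes.
Bytes at offsets 2..5: 7E 3D 6A 14.
Little-endian: lowest address holds the least-significant byte.
Reassemble most-significant byte first: 14 6A 3D 7E → 0x146A3D7E.
0x146A3D7E = 342506878.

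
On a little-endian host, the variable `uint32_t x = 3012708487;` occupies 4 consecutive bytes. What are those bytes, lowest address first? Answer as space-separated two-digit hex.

3012708487 in hexadecimal, padded to 32 bits, is 0xB3924887.
Split into bytes (most-significant first): B3 92 48 87.
In little-endian order the low byte comes first in memory.
So at ascending addresses the bytes are 87 48 92 B3.

87 48 92 B3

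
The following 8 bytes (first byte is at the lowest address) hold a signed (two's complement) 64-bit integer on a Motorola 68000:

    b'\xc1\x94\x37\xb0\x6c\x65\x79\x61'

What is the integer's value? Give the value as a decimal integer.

Big-endian: lowest address holds the most-significant byte.
The bytes are already most-significant first: 0xC19437B06C657961.
Top bit is set, so as a signed 64-bit value this is 0xC19437B06C657961 − 2^64 = -4497908896963921567.

-4497908896963921567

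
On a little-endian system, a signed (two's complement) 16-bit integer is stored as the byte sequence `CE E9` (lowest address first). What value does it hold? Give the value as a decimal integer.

Little-endian stores the least-significant byte at the lowest address.
Reassemble most-significant byte first: E9 CE → 0xE9CE.
Top bit is set, so as a signed 16-bit value this is 0xE9CE − 2^16 = -5682.

-5682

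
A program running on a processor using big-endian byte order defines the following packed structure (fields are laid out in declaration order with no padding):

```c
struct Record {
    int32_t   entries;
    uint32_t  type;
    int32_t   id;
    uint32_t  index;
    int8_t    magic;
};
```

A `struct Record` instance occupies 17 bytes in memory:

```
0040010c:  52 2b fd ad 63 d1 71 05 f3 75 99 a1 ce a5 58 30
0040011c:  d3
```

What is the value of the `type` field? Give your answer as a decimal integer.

1674670341

`type` follows `entries` (4 bytes), so it starts at byte offset 4 and occupies 4 bytes.
Bytes at offsets 4..7: 63 D1 71 05.
Big-endian stores the most-significant byte at the lowest address.
The bytes are already most-significant first: 0x63D17105.
0x63D17105 = 1674670341.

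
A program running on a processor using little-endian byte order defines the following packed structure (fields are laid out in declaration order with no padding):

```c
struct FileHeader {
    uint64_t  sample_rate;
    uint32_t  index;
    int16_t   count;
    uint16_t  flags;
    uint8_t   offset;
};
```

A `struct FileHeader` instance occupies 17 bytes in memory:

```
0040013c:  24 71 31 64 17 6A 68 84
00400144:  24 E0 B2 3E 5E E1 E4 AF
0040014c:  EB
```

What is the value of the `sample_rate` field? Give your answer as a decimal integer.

`sample_rate` is the first field, at byte offset 0, occupying 8 bytes.
Bytes at offsets 0..7: 24 71 31 64 17 6A 68 84.
Little-endian stores the least-significant byte at the lowest address.
Reassemble most-significant byte first: 84 68 6A 17 64 31 71 24 → 0x84686A1764317124.
0x84686A1764317124 = 9540992459282149668.

9540992459282149668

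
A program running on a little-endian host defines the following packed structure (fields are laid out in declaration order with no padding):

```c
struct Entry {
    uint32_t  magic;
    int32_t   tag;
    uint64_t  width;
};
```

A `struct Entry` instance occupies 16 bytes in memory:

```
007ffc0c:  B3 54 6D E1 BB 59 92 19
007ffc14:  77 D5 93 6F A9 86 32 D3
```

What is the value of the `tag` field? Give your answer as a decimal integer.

429021627

`tag` follows `magic` (4 bytes), so it starts at byte offset 4 and occupies 4 bytes.
Bytes at offsets 4..7: BB 59 92 19.
Little-endian stores the least-significant byte at the lowest address.
Reassemble most-significant byte first: 19 92 59 BB → 0x199259BB.
0x199259BB = 429021627.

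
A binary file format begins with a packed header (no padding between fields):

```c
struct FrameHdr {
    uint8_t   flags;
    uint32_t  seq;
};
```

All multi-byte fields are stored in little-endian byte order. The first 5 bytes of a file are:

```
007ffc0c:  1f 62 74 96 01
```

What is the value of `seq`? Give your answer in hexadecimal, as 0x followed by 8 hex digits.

`seq` follows `flags` (1 byte), so it starts at byte offset 1 and occupies 4 bytes.
Bytes at offsets 1..4: 62 74 96 01.
Little-endian: lowest address holds the least-significant byte.
Reassemble most-significant byte first: 01 96 74 62 → 0x01967462.

0x01967462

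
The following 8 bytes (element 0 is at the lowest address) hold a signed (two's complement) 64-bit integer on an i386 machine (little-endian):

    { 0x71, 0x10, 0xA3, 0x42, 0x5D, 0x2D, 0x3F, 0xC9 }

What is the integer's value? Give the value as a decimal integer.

Little-endian stores the least-significant byte at the lowest address.
Reassemble most-significant byte first: C9 3F 2D 5D 42 A3 10 71 → 0xC93F2D5D42A31071.
Top bit is set, so as a signed 64-bit value this is 0xC93F2D5D42A31071 − 2^64 = -3945384869980073871.

-3945384869980073871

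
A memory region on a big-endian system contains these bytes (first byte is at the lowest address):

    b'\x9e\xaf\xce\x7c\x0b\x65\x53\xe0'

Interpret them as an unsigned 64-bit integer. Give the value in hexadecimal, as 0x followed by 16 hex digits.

0x9EAFCE7C0B6553E0

Big-endian stores the most-significant byte at the lowest address.
The bytes are already most-significant first: 0x9EAFCE7C0B6553E0.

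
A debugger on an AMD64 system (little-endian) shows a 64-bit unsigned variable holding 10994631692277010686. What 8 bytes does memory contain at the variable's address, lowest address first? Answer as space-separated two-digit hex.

10994631692277010686 in hexadecimal, padded to 64 bits, is 0x9894C745A66C50FE.
Split into bytes (most-significant first): 98 94 C7 45 A6 6C 50 FE.
Little-endian stores the least-significant byte at the lowest address.
So at ascending addresses the bytes are FE 50 6C A6 45 C7 94 98.

FE 50 6C A6 45 C7 94 98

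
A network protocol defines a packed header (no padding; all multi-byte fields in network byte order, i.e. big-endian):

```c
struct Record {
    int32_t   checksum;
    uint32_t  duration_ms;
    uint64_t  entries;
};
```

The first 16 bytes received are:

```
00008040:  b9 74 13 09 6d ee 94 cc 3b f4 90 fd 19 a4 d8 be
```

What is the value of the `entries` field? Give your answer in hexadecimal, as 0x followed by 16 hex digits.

0x3BF490FD19A4D8BE

`entries` follows `checksum` (4 B), `duration_ms` (4 B), so it starts at offset 4 + 4 = 8 and occupies 8 bytes.
Bytes at offsets 8..15: 3B F4 90 FD 19 A4 D8 BE.
In big-endian order the high byte comes first in memory.
The bytes are already most-significant first: 0x3BF490FD19A4D8BE.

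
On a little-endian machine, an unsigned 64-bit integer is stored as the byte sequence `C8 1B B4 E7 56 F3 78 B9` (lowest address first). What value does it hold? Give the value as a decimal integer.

In little-endian order the low byte comes first in memory.
Reassemble most-significant byte first: B9 78 F3 56 E7 B4 1B C8 → 0xB978F356E7B41BC8.
0xB978F356E7B41BC8 = 13364699448802024392.

13364699448802024392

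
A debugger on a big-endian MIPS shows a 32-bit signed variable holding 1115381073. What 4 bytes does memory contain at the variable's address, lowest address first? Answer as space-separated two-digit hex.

1115381073 in hexadecimal, padded to 32 bits, is 0x427B5D51.
Split into bytes (most-significant first): 42 7B 5D 51.
Big-endian stores the most-significant byte at the lowest address.
So the memory order matches the most-significant-first order: 42 7B 5D 51.

42 7B 5D 51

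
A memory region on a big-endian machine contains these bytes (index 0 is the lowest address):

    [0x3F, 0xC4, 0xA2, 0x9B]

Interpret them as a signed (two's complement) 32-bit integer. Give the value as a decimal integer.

1069851291

Big-endian: lowest address holds the most-significant byte.
The bytes are already most-significant first: 0x3FC4A29B.
0x3FC4A29B = 1069851291.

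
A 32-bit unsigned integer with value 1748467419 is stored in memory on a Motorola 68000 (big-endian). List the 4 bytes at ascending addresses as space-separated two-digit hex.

68 37 7E DB

1748467419 in hexadecimal, padded to 32 bits, is 0x68377EDB.
Split into bytes (most-significant first): 68 37 7E DB.
In big-endian order the high byte comes first in memory.
So the memory order matches the most-significant-first order: 68 37 7E DB.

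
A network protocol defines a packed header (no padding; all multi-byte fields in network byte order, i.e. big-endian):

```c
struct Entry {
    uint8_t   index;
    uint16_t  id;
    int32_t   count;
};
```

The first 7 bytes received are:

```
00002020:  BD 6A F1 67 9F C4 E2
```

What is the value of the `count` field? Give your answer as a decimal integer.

1738523874

`count` follows `index` (1 B), `id` (2 B), so it starts at offset 1 + 2 = 3 and occupies 4 bytes.
Bytes at offsets 3..6: 67 9F C4 E2.
In big-endian order the high byte comes first in memory.
The bytes are already most-significant first: 0x679FC4E2.
0x679FC4E2 = 1738523874.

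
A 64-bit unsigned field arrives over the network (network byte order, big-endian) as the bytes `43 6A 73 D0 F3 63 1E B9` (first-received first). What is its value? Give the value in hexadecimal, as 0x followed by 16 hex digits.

0x436A73D0F3631EB9

In big-endian order the high byte comes first in memory.
The bytes are already most-significant first: 0x436A73D0F3631EB9.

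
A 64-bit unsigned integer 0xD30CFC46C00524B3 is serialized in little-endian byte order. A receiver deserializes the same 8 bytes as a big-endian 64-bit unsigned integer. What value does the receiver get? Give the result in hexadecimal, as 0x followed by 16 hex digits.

Stored little-endian, the bytes at ascending addresses are B3 24 05 C0 46 FC 0C D3.
Read back as big-endian, the last byte is least significant, giving 0xB32405C046FC0CD3.

0xB32405C046FC0CD3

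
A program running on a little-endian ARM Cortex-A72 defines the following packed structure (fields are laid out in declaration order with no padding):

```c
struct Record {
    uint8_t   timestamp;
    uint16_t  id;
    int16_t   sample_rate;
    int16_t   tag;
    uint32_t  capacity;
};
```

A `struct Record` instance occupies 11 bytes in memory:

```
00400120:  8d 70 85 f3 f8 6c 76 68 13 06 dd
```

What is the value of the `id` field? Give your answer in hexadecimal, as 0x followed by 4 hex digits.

0x8570

`id` follows `timestamp` (1 byte), so it starts at byte offset 1 and occupies 2 bytes.
Bytes at offsets 1..2: 70 85.
Little-endian stores the least-significant byte at the lowest address.
Reassemble most-significant byte first: 85 70 → 0x8570.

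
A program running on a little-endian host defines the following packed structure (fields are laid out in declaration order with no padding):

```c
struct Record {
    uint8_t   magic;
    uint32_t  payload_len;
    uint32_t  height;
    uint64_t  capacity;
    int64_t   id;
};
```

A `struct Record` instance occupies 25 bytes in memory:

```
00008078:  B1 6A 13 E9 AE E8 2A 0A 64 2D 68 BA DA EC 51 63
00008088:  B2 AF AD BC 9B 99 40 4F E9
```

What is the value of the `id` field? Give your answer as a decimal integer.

`id` follows `magic` (1 B), `payload_len` (4 B), `height` (4 B), `capacity` (8 B), so it starts at offset 1 + 4 + 4 + 8 = 17 and occupies 8 bytes.
Bytes at offsets 17..24: AF AD BC 9B 99 40 4F E9.
Little-endian stores the least-significant byte at the lowest address.
Reassemble most-significant byte first: E9 4F 40 99 9B BC AD AF → 0xE94F40999BBCADAF.
Top bit is set, so as a signed 64-bit value this is 0xE94F40999BBCADAF − 2^64 = -1635017111225193041.

-1635017111225193041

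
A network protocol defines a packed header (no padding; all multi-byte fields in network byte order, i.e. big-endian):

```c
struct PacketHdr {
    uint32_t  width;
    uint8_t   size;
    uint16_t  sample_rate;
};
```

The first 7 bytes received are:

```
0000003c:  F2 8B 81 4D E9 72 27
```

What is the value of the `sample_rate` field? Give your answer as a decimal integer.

29223

`sample_rate` follows `width` (4 B), `size` (1 B), so it starts at offset 4 + 1 = 5 and occupies 2 bytes.
Bytes at offsets 5..6: 72 27.
Big-endian: lowest address holds the most-significant byte.
The bytes are already most-significant first: 0x7227.
0x7227 = 29223.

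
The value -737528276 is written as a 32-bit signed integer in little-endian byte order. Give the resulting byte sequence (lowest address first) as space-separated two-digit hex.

Two's complement of -737528276 in 32 bits: 737528276 = 0x2BF5C9D4; invert → 0xD40A362B; add 1 → 0xD40A362C.
Split into bytes (most-significant first): D4 0A 36 2C.
Little-endian stores the least-significant byte at the lowest address.
So at ascending addresses the bytes are 2C 36 0A D4.

2C 36 0A D4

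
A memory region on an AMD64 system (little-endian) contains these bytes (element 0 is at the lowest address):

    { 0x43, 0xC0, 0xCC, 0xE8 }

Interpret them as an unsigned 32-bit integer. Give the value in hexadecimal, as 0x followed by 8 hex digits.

Little-endian stores the least-significant byte at the lowest address.
Reassemble most-significant byte first: E8 CC C0 43 → 0xE8CCC043.

0xE8CCC043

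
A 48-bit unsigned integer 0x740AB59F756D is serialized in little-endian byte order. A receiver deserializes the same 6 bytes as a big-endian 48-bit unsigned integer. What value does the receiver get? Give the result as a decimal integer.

120351958043252

Stored little-endian, the bytes at ascending addresses are 6D 75 9F B5 0A 74.
Read back as big-endian, the last byte is least significant, giving 0x6D759FB50A74.
0x6D759FB50A74 = 120351958043252.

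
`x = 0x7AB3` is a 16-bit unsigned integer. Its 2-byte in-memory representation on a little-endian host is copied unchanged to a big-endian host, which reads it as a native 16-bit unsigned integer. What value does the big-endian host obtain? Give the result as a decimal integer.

45946

Stored little-endian, the bytes at ascending addresses are B3 7A.
Read back as big-endian, the last byte is least significant, giving 0xB37A.
0xB37A = 45946.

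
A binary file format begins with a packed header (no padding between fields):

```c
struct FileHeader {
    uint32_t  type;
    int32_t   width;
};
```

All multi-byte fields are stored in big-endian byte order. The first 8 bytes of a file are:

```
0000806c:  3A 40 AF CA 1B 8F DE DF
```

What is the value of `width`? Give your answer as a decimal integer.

462413535

`width` follows `type` (4 bytes), so it starts at byte offset 4 and occupies 4 bytes.
Bytes at offsets 4..7: 1B 8F DE DF.
Big-endian: lowest address holds the most-significant byte.
The bytes are already most-significant first: 0x1B8FDEDF.
0x1B8FDEDF = 462413535.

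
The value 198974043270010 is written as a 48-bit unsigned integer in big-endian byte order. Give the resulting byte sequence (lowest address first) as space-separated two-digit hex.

B4 F7 41 2B 2B 7A

198974043270010 in hexadecimal, padded to 48 bits, is 0xB4F7412B2B7A.
Split into bytes (most-significant first): B4 F7 41 2B 2B 7A.
Big-endian: lowest address holds the most-significant byte.
So the memory order matches the most-significant-first order: B4 F7 41 2B 2B 7A.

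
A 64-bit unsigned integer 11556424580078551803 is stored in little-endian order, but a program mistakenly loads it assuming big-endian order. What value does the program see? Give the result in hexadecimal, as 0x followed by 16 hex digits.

0xFBC22C51EDAA60A0

11556424580078551803 in 64-bit hexadecimal is 0xA060AAED512CC2FB.
Stored little-endian, the bytes at ascending addresses are FB C2 2C 51 ED AA 60 A0.
Read back as big-endian, the last byte is least significant, giving 0xFBC22C51EDAA60A0.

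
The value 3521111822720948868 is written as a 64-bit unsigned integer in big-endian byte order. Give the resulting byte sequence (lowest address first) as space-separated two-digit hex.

30 DD 80 8C 0F B5 DA 84

3521111822720948868 in hexadecimal, padded to 64 bits, is 0x30DD808C0FB5DA84.
Split into bytes (most-significant first): 30 DD 80 8C 0F B5 DA 84.
In big-endian order the high byte comes first in memory.
So the memory order matches the most-significant-first order: 30 DD 80 8C 0F B5 DA 84.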